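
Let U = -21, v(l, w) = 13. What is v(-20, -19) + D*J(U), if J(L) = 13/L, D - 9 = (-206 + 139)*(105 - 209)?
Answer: -90428/21 ≈ -4306.1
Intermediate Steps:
D = 6977 (D = 9 + (-206 + 139)*(105 - 209) = 9 - 67*(-104) = 9 + 6968 = 6977)
v(-20, -19) + D*J(U) = 13 + 6977*(13/(-21)) = 13 + 6977*(13*(-1/21)) = 13 + 6977*(-13/21) = 13 - 90701/21 = -90428/21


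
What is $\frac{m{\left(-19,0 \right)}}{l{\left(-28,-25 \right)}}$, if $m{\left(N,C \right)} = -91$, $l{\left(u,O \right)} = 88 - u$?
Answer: $- \frac{91}{116} \approx -0.78448$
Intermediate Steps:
$\frac{m{\left(-19,0 \right)}}{l{\left(-28,-25 \right)}} = - \frac{91}{88 - -28} = - \frac{91}{88 + 28} = - \frac{91}{116}$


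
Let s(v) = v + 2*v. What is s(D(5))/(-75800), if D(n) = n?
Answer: -3/15160 ≈ -0.00019789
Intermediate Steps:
s(v) = 3*v
s(D(5))/(-75800) = (3*5)/(-75800) = 15*(-1/75800) = -3/15160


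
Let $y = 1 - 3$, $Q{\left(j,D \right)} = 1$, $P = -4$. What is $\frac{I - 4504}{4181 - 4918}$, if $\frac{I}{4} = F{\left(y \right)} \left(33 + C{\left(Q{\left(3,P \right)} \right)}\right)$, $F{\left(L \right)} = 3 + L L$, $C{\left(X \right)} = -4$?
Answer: $\frac{3692}{737} \approx 5.0095$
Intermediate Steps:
$y = -2$ ($y = 1 - 3 = -2$)
$F{\left(L \right)} = 3 + L^{2}$
$I = 812$ ($I = 4 \left(3 + \left(-2\right)^{2}\right) \left(33 - 4\right) = 4 \left(3 + 4\right) 29 = 4 \cdot 7 \cdot 29 = 4 \cdot 203 = 812$)
$\frac{I - 4504}{4181 - 4918} = \frac{812 - 4504}{4181 - 4918} = - \frac{3692}{-737} = \left(-3692\right) \left(- \frac{1}{737}\right) = \frac{3692}{737}$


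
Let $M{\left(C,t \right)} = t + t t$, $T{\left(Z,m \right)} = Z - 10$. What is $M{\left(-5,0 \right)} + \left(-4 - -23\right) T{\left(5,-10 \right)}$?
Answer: $-95$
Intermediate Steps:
$T{\left(Z,m \right)} = -10 + Z$
$M{\left(C,t \right)} = t + t^{2}$
$M{\left(-5,0 \right)} + \left(-4 - -23\right) T{\left(5,-10 \right)} = 0 \left(1 + 0\right) + \left(-4 - -23\right) \left(-10 + 5\right) = 0 \cdot 1 + \left(-4 + 23\right) \left(-5\right) = 0 + 19 \left(-5\right) = 0 - 95 = -95$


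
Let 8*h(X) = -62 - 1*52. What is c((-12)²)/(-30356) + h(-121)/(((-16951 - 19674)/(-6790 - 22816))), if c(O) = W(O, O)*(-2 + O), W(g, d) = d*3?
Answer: -7526740119/555894250 ≈ -13.540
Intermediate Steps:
W(g, d) = 3*d
h(X) = -57/4 (h(X) = (-62 - 1*52)/8 = (-62 - 52)/8 = (⅛)*(-114) = -57/4)
c(O) = 3*O*(-2 + O) (c(O) = (3*O)*(-2 + O) = 3*O*(-2 + O))
c((-12)²)/(-30356) + h(-121)/(((-16951 - 19674)/(-6790 - 22816))) = (3*(-12)²*(-2 + (-12)²))/(-30356) - 57*(-6790 - 22816)/(-16951 - 19674)/4 = (3*144*(-2 + 144))*(-1/30356) - 57/(4*((-36625/(-29606)))) = (3*144*142)*(-1/30356) - 57/(4*((-36625*(-1/29606)))) = 61344*(-1/30356) - 57/(4*36625/29606) = -15336/7589 - 57/4*29606/36625 = -15336/7589 - 843771/73250 = -7526740119/555894250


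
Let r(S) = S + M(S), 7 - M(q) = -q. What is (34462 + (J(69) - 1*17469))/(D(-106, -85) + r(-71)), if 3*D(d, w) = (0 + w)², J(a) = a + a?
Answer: 51393/6820 ≈ 7.5356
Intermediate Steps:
J(a) = 2*a
M(q) = 7 + q (M(q) = 7 - (-1)*q = 7 + q)
r(S) = 7 + 2*S (r(S) = S + (7 + S) = 7 + 2*S)
D(d, w) = w²/3 (D(d, w) = (0 + w)²/3 = w²/3)
(34462 + (J(69) - 1*17469))/(D(-106, -85) + r(-71)) = (34462 + (2*69 - 1*17469))/((⅓)*(-85)² + (7 + 2*(-71))) = (34462 + (138 - 17469))/((⅓)*7225 + (7 - 142)) = (34462 - 17331)/(7225/3 - 135) = 17131/(6820/3) = 17131*(3/6820) = 51393/6820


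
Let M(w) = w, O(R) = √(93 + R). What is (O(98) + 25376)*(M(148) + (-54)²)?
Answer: 77752064 + 3064*√191 ≈ 7.7794e+7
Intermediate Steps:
(O(98) + 25376)*(M(148) + (-54)²) = (√(93 + 98) + 25376)*(148 + (-54)²) = (√191 + 25376)*(148 + 2916) = (25376 + √191)*3064 = 77752064 + 3064*√191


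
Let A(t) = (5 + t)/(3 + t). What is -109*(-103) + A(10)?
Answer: 145966/13 ≈ 11228.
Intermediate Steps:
A(t) = (5 + t)/(3 + t)
-109*(-103) + A(10) = -109*(-103) + (5 + 10)/(3 + 10) = 11227 + 15/13 = 145966/13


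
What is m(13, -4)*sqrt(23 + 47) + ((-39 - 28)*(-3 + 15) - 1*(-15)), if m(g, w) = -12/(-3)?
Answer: -789 + 4*sqrt(70) ≈ -755.53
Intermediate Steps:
m(g, w) = 4 (m(g, w) = -12*(-1/3) = 4)
m(13, -4)*sqrt(23 + 47) + ((-39 - 28)*(-3 + 15) - 1*(-15)) = 4*sqrt(23 + 47) + ((-39 - 28)*(-3 + 15) - 1*(-15)) = 4*sqrt(70) + (-67*12 + 15) = 4*sqrt(70) + (-804 + 15) = 4*sqrt(70) - 789 = -789 + 4*sqrt(70)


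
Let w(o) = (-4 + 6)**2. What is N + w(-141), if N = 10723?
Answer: 10727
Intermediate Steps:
w(o) = 4 (w(o) = 2**2 = 4)
N + w(-141) = 10723 + 4 = 10727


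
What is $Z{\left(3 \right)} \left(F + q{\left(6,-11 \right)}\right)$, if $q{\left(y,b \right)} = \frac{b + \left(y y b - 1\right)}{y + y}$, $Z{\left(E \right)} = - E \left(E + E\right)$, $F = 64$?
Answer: $-540$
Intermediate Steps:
$Z{\left(E \right)} = - 2 E^{2}$ ($Z{\left(E \right)} = - E 2 E = - 2 E^{2}$)
$q{\left(y,b \right)} = \frac{-1 + b + b y^{2}}{2 y}$ ($q{\left(y,b \right)} = \frac{b + \left(y^{2} b - 1\right)}{2 y} = \left(b + \left(b y^{2} - 1\right)\right) \frac{1}{2 y} = \left(b + \left(-1 + b y^{2}\right)\right) \frac{1}{2 y} = \left(-1 + b + b y^{2}\right) \frac{1}{2 y} = \frac{-1 + b + b y^{2}}{2 y}$)
$Z{\left(3 \right)} \left(F + q{\left(6,-11 \right)}\right) = - 2 \cdot 3^{2} \left(64 + \frac{-1 - 11 - 11 \cdot 6^{2}}{2 \cdot 6}\right) = \left(-2\right) 9 \left(64 + \frac{1}{2} \cdot \frac{1}{6} \left(-1 - 11 - 396\right)\right) = - 18 \left(64 + \frac{1}{2} \cdot \frac{1}{6} \left(-1 - 11 - 396\right)\right) = - 18 \left(64 + \frac{1}{2} \cdot \frac{1}{6} \left(-408\right)\right) = - 18 \left(64 - 34\right) = \left(-18\right) 30 = -540$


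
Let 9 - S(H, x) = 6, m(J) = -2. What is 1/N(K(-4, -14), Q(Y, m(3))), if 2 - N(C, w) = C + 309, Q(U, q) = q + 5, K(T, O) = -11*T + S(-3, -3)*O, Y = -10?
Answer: -1/309 ≈ -0.0032362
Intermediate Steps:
S(H, x) = 3 (S(H, x) = 9 - 1*6 = 9 - 6 = 3)
K(T, O) = -11*T + 3*O
Q(U, q) = 5 + q
N(C, w) = -307 - C (N(C, w) = 2 - (C + 309) = 2 - (309 + C) = 2 + (-309 - C) = -307 - C)
1/N(K(-4, -14), Q(Y, m(3))) = 1/(-307 - (-11*(-4) + 3*(-14))) = 1/(-307 - (44 - 42)) = 1/(-307 - 1*2) = 1/(-307 - 2) = 1/(-309) = -1/309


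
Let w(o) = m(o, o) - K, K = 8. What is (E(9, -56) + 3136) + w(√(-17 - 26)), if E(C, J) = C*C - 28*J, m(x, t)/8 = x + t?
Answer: 4777 + 16*I*√43 ≈ 4777.0 + 104.92*I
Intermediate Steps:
m(x, t) = 8*t + 8*x (m(x, t) = 8*(x + t) = 8*(t + x) = 8*t + 8*x)
E(C, J) = C² - 28*J
w(o) = -8 + 16*o (w(o) = (8*o + 8*o) - 1*8 = 16*o - 8 = -8 + 16*o)
(E(9, -56) + 3136) + w(√(-17 - 26)) = ((9² - 28*(-56)) + 3136) + (-8 + 16*√(-17 - 26)) = ((81 + 1568) + 3136) + (-8 + 16*√(-43)) = (1649 + 3136) + (-8 + 16*(I*√43)) = 4785 + (-8 + 16*I*√43) = 4777 + 16*I*√43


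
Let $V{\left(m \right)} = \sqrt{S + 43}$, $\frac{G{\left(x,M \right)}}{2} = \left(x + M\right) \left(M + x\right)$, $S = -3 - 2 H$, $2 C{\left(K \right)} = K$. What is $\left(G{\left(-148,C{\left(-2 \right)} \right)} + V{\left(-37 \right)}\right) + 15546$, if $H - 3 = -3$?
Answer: $59948 + 2 \sqrt{10} \approx 59954.0$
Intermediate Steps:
$H = 0$ ($H = 3 - 3 = 0$)
$C{\left(K \right)} = \frac{K}{2}$
$S = -3$ ($S = -3 - 0 = -3 + 0 = -3$)
$G{\left(x,M \right)} = 2 \left(M + x\right)^{2}$ ($G{\left(x,M \right)} = 2 \left(x + M\right) \left(M + x\right) = 2 \left(M + x\right) \left(M + x\right) = 2 \left(M + x\right)^{2}$)
$V{\left(m \right)} = 2 \sqrt{10}$ ($V{\left(m \right)} = \sqrt{-3 + 43} = \sqrt{40} = 2 \sqrt{10}$)
$\left(G{\left(-148,C{\left(-2 \right)} \right)} + V{\left(-37 \right)}\right) + 15546 = \left(2 \left(\frac{1}{2} \left(-2\right) - 148\right)^{2} + 2 \sqrt{10}\right) + 15546 = \left(2 \left(-1 - 148\right)^{2} + 2 \sqrt{10}\right) + 15546 = \left(2 \left(-149\right)^{2} + 2 \sqrt{10}\right) + 15546 = \left(2 \cdot 22201 + 2 \sqrt{10}\right) + 15546 = \left(44402 + 2 \sqrt{10}\right) + 15546 = 59948 + 2 \sqrt{10}$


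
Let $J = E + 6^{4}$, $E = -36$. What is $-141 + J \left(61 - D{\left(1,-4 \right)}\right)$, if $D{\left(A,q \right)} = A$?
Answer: $75459$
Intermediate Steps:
$J = 1260$ ($J = -36 + 6^{4} = -36 + 1296 = 1260$)
$-141 + J \left(61 - D{\left(1,-4 \right)}\right) = -141 + 1260 \left(61 - 1\right) = -141 + 1260 \cdot 60 = -141 + 75600 = 75459$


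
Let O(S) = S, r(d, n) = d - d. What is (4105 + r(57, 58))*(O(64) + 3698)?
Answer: 15443010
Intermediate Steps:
r(d, n) = 0
(4105 + r(57, 58))*(O(64) + 3698) = (4105 + 0)*(64 + 3698) = 4105*3762 = 15443010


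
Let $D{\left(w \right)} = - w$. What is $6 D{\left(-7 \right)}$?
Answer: $42$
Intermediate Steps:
$6 D{\left(-7 \right)} = 6 \left(\left(-1\right) \left(-7\right)\right) = 6 \cdot 7 = 42$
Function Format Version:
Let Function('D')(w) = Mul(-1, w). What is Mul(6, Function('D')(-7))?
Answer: 42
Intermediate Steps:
Mul(6, Function('D')(-7)) = Mul(6, Mul(-1, -7)) = Mul(6, 7) = 42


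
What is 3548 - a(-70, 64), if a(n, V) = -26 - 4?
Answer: 3578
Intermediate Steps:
a(n, V) = -30
3548 - a(-70, 64) = 3548 - 1*(-30) = 3548 + 30 = 3578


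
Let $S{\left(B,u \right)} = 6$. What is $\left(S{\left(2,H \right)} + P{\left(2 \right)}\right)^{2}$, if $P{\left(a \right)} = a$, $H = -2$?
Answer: $64$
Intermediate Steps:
$\left(S{\left(2,H \right)} + P{\left(2 \right)}\right)^{2} = \left(6 + 2\right)^{2} = 8^{2} = 64$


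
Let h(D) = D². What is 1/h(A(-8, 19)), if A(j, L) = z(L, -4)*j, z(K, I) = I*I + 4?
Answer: 1/25600 ≈ 3.9063e-5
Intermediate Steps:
z(K, I) = 4 + I² (z(K, I) = I² + 4 = 4 + I²)
A(j, L) = 20*j (A(j, L) = (4 + (-4)²)*j = (4 + 16)*j = 20*j)
1/h(A(-8, 19)) = 1/((20*(-8))²) = 1/((-160)²) = 1/25600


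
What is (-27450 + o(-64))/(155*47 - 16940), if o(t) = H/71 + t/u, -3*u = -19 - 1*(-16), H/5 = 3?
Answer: 1953479/685505 ≈ 2.8497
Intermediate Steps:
H = 15 (H = 5*3 = 15)
u = 1 (u = -(-19 - 1*(-16))/3 = -(-19 + 16)/3 = -⅓*(-3) = 1)
o(t) = 15/71 + t (o(t) = 15/71 + t/1 = 15*(1/71) + t*1 = 15/71 + t)
(-27450 + o(-64))/(155*47 - 16940) = (-27450 + (15/71 - 64))/(155*47 - 16940) = (-27450 - 4529/71)/(7285 - 16940) = -1953479/71/(-9655) = -1953479/71*(-1/9655) = 1953479/685505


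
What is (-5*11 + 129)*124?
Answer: 9176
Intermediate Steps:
(-5*11 + 129)*124 = (-55 + 129)*124 = 74*124 = 9176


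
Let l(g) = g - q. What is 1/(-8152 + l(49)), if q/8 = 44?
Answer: -1/8455 ≈ -0.00011827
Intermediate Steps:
q = 352 (q = 8*44 = 352)
l(g) = -352 + g (l(g) = g - 1*352 = g - 352 = -352 + g)
1/(-8152 + l(49)) = 1/(-8152 + (-352 + 49)) = 1/(-8152 - 303) = 1/(-8455) = -1/8455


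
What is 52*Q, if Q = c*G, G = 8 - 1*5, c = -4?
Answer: -624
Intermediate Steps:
G = 3 (G = 8 - 5 = 3)
Q = -12 (Q = -4*3 = -12)
52*Q = 52*(-12) = -624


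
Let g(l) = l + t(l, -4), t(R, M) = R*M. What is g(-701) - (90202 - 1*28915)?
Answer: -59184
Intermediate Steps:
t(R, M) = M*R
g(l) = -3*l (g(l) = l - 4*l = -3*l)
g(-701) - (90202 - 1*28915) = -3*(-701) - (90202 - 1*28915) = 2103 - (90202 - 28915) = 2103 - 1*61287 = 2103 - 61287 = -59184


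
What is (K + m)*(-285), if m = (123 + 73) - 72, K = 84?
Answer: -59280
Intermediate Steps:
m = 124 (m = 196 - 72 = 124)
(K + m)*(-285) = (84 + 124)*(-285) = 208*(-285) = -59280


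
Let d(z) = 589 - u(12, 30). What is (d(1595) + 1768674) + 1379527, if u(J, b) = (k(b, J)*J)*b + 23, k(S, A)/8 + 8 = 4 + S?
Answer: 3073887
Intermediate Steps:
k(S, A) = -32 + 8*S (k(S, A) = -64 + 8*(4 + S) = -64 + (32 + 8*S) = -32 + 8*S)
u(J, b) = 23 + J*b*(-32 + 8*b) (u(J, b) = ((-32 + 8*b)*J)*b + 23 = (J*(-32 + 8*b))*b + 23 = J*b*(-32 + 8*b) + 23 = 23 + J*b*(-32 + 8*b))
d(z) = -74314 (d(z) = 589 - (23 + 8*12*30*(-4 + 30)) = 589 - (23 + 8*12*30*26) = 589 - (23 + 74880) = 589 - 1*74903 = 589 - 74903 = -74314)
(d(1595) + 1768674) + 1379527 = (-74314 + 1768674) + 1379527 = 1694360 + 1379527 = 3073887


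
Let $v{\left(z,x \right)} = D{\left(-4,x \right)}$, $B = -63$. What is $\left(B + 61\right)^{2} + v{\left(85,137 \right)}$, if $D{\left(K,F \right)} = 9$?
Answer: $13$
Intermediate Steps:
$v{\left(z,x \right)} = 9$
$\left(B + 61\right)^{2} + v{\left(85,137 \right)} = \left(-63 + 61\right)^{2} + 9 = \left(-2\right)^{2} + 9 = 4 + 9 = 13$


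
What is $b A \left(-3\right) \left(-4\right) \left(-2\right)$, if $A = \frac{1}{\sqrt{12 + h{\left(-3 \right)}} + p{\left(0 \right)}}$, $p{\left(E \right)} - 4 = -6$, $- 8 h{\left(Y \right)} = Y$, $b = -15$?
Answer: $\frac{5760}{67} + \frac{2160 \sqrt{22}}{67} \approx 237.18$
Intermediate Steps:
$h{\left(Y \right)} = - \frac{Y}{8}$
$p{\left(E \right)} = -2$ ($p{\left(E \right)} = 4 - 6 = -2$)
$A = \frac{1}{-2 + \frac{3 \sqrt{22}}{4}}$ ($A = \frac{1}{\sqrt{12 - - \frac{3}{8}} - 2} = \frac{1}{\sqrt{12 + \frac{3}{8}} - 2} = \frac{1}{\sqrt{\frac{99}{8}} - 2} = \frac{1}{\frac{3 \sqrt{22}}{4} - 2} = \frac{1}{-2 + \frac{3 \sqrt{22}}{4}} \approx 0.65884$)
$b A \left(-3\right) \left(-4\right) \left(-2\right) = - 15 \left(\frac{16}{67} + \frac{6 \sqrt{22}}{67}\right) \left(-3\right) \left(-4\right) \left(-2\right) = - 15 \left(\frac{16}{67} + \frac{6 \sqrt{22}}{67}\right) 12 \left(-2\right) = - 15 \left(\frac{16}{67} + \frac{6 \sqrt{22}}{67}\right) \left(-24\right) = - 15 \left(- \frac{384}{67} - \frac{144 \sqrt{22}}{67}\right) = \frac{5760}{67} + \frac{2160 \sqrt{22}}{67}$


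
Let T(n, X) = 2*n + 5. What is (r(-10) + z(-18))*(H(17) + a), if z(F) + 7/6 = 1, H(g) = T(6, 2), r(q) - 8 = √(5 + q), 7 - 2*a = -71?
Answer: 1316/3 + 56*I*√5 ≈ 438.67 + 125.22*I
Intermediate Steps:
a = 39 (a = 7/2 - ½*(-71) = 7/2 + 71/2 = 39)
r(q) = 8 + √(5 + q)
T(n, X) = 5 + 2*n
H(g) = 17 (H(g) = 5 + 2*6 = 5 + 12 = 17)
z(F) = -⅙ (z(F) = -7/6 + 1 = -⅙)
(r(-10) + z(-18))*(H(17) + a) = ((8 + √(5 - 10)) - ⅙)*(17 + 39) = ((8 + √(-5)) - ⅙)*56 = ((8 + I*√5) - ⅙)*56 = (47/6 + I*√5)*56 = 1316/3 + 56*I*√5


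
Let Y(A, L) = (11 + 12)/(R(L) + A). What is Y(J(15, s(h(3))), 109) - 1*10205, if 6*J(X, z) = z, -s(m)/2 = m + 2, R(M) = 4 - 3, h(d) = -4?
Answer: -50956/5 ≈ -10191.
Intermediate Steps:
R(M) = 1
s(m) = -4 - 2*m (s(m) = -2*(m + 2) = -2*(2 + m) = -4 - 2*m)
J(X, z) = z/6
Y(A, L) = 23/(1 + A) (Y(A, L) = (11 + 12)/(1 + A) = 23/(1 + A))
Y(J(15, s(h(3))), 109) - 1*10205 = 23/(1 + (-4 - 2*(-4))/6) - 1*10205 = 23/(1 + (-4 + 8)/6) - 10205 = 23/(1 + (1/6)*4) - 10205 = 23/(1 + 2/3) - 10205 = 23/(5/3) - 10205 = 23*(3/5) - 10205 = 69/5 - 10205 = -50956/5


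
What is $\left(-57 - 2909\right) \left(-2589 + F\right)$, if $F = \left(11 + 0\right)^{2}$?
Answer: $7320088$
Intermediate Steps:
$F = 121$ ($F = 11^{2} = 121$)
$\left(-57 - 2909\right) \left(-2589 + F\right) = \left(-57 - 2909\right) \left(-2589 + 121\right) = \left(-2966\right) \left(-2468\right) = 7320088$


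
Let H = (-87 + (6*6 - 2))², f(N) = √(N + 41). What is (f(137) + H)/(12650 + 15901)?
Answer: 2809/28551 + √178/28551 ≈ 0.098853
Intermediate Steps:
f(N) = √(41 + N)
H = 2809 (H = (-87 + (36 - 2))² = (-87 + 34)² = (-53)² = 2809)
(f(137) + H)/(12650 + 15901) = (√(41 + 137) + 2809)/(12650 + 15901) = (√178 + 2809)/28551 = (2809 + √178)*(1/28551) = 2809/28551 + √178/28551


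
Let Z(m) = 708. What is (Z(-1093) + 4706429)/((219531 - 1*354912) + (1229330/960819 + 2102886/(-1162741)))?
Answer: -5258736470604801423/151246030127794003 ≈ -34.769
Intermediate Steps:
(Z(-1093) + 4706429)/((219531 - 1*354912) + (1229330/960819 + 2102886/(-1162741))) = (708 + 4706429)/((219531 - 1*354912) + (1229330/960819 + 2102886/(-1162741))) = 4707137/((219531 - 354912) + (1229330*(1/960819) + 2102886*(-1/1162741))) = 4707137/(-135381 + (1229330/960819 - 2102886/1162741)) = 4707137/(-135381 - 591100430104/1117183644879) = 4707137/(-151246030127794003/1117183644879) = 4707137*(-1117183644879/151246030127794003) = -5258736470604801423/151246030127794003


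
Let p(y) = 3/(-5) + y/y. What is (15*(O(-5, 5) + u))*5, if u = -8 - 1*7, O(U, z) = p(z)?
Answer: -1095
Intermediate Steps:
p(y) = ⅖ (p(y) = 3*(-⅕) + 1 = -⅗ + 1 = ⅖)
O(U, z) = ⅖
u = -15 (u = -8 - 7 = -15)
(15*(O(-5, 5) + u))*5 = (15*(⅖ - 15))*5 = (15*(-73/5))*5 = -219*5 = -1095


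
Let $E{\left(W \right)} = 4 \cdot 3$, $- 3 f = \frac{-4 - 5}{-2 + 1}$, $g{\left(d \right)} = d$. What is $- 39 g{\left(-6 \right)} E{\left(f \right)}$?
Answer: $2808$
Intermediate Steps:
$f = -3$ ($f = - \frac{\left(-4 - 5\right) \frac{1}{-2 + 1}}{3} = - \frac{\left(-9\right) \frac{1}{-1}}{3} = - \frac{\left(-9\right) \left(-1\right)}{3} = \left(- \frac{1}{3}\right) 9 = -3$)
$E{\left(W \right)} = 12$
$- 39 g{\left(-6 \right)} E{\left(f \right)} = \left(-39\right) \left(-6\right) 12 = 234 \cdot 12 = 2808$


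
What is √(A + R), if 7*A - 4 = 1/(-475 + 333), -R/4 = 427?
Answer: I*√34428610/142 ≈ 41.321*I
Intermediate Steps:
R = -1708 (R = -4*427 = -1708)
A = 81/142 (A = 4/7 + 1/(7*(-475 + 333)) = 4/7 + (⅐)/(-142) = 4/7 + (⅐)*(-1/142) = 4/7 - 1/994 = 81/142 ≈ 0.57042)
√(A + R) = √(81/142 - 1708) = √(-242455/142) = I*√34428610/142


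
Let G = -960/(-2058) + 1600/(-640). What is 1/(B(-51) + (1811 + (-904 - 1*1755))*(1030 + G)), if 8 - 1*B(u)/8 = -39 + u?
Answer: -343/298729528 ≈ -1.1482e-6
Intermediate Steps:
B(u) = 376 - 8*u (B(u) = 64 - 8*(-39 + u) = 64 + (312 - 8*u) = 376 - 8*u)
G = -1395/686 (G = -960*(-1/2058) + 1600*(-1/640) = 160/343 - 5/2 = -1395/686 ≈ -2.0335)
1/(B(-51) + (1811 + (-904 - 1*1755))*(1030 + G)) = 1/((376 - 8*(-51)) + (1811 + (-904 - 1*1755))*(1030 - 1395/686)) = 1/((376 + 408) + (1811 + (-904 - 1755))*(705185/686)) = 1/(784 + (1811 - 2659)*(705185/686)) = 1/(784 - 848*705185/686) = 1/(784 - 298998440/343) = 1/(-298729528/343) = -343/298729528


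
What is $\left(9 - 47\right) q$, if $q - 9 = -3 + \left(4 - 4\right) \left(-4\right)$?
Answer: $-228$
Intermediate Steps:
$q = 6$ ($q = 9 - \left(3 - \left(4 - 4\right) \left(-4\right)\right) = 9 + \left(-3 + 0 \left(-4\right)\right) = 9 + \left(-3 + 0\right) = 9 - 3 = 6$)
$\left(9 - 47\right) q = \left(9 - 47\right) 6 = \left(-38\right) 6 = -228$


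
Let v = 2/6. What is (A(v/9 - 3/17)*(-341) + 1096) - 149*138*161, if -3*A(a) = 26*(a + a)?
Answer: -4558159370/1377 ≈ -3.3102e+6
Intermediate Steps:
v = 1/3 (v = 2*(1/6) = 1/3 ≈ 0.33333)
A(a) = -52*a/3 (A(a) = -26*(a + a)/3 = -26*2*a/3 = -52*a/3)
(A(v/9 - 3/17)*(-341) + 1096) - 149*138*161 = (-52*((1/3)/9 - 3/17)/3*(-341) + 1096) - 149*138*161 = (-52*((1/3)*(1/9) - 3*1/17)/3*(-341) + 1096) - 20562*161 = (-52*(1/27 - 3/17)/3*(-341) + 1096) - 1*3310482 = (-52/3*(-64/459)*(-341) + 1096) - 3310482 = ((3328/1377)*(-341) + 1096) - 3310482 = (-1134848/1377 + 1096) - 3310482 = 374344/1377 - 3310482 = -4558159370/1377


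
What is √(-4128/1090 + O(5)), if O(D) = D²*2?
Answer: 7*√280130/545 ≈ 6.7980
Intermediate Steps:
O(D) = 2*D²
√(-4128/1090 + O(5)) = √(-4128/1090 + 2*5²) = √(-4128*1/1090 + 2*25) = √(-2064/545 + 50) = √(25186/545) = 7*√280130/545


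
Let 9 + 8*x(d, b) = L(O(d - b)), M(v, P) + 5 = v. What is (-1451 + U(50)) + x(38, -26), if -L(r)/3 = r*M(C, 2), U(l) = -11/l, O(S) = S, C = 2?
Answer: -276069/200 ≈ -1380.3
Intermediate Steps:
M(v, P) = -5 + v
L(r) = 9*r (L(r) = -3*r*(-5 + 2) = -3*r*(-3) = -(-9)*r = 9*r)
x(d, b) = -9/8 - 9*b/8 + 9*d/8 (x(d, b) = -9/8 + (9*(d - b))/8 = -9/8 + (-9*b + 9*d)/8 = -9/8 + (-9*b/8 + 9*d/8) = -9/8 - 9*b/8 + 9*d/8)
(-1451 + U(50)) + x(38, -26) = (-1451 - 11/50) + (-9/8 - 9/8*(-26) + (9/8)*38) = (-1451 - 11*1/50) + (-9/8 + 117/4 + 171/4) = (-1451 - 11/50) + 567/8 = -72561/50 + 567/8 = -276069/200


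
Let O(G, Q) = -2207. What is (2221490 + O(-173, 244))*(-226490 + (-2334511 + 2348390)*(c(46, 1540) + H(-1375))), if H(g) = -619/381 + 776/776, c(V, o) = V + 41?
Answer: 274045439674281/127 ≈ 2.1578e+12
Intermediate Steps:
c(V, o) = 41 + V
H(g) = -238/381 (H(g) = -619*1/381 + 776*(1/776) = -619/381 + 1 = -238/381)
(2221490 + O(-173, 244))*(-226490 + (-2334511 + 2348390)*(c(46, 1540) + H(-1375))) = (2221490 - 2207)*(-226490 + (-2334511 + 2348390)*((41 + 46) - 238/381)) = 2219283*(-226490 + 13879*(87 - 238/381)) = 2219283*(-226490 + 13879*(32909/381)) = 2219283*(-226490 + 456744011/381) = 2219283*(370451321/381) = 274045439674281/127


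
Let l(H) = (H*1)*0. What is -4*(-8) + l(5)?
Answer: 32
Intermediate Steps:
l(H) = 0 (l(H) = H*0 = 0)
-4*(-8) + l(5) = -4*(-8) + 0 = 32 + 0 = 32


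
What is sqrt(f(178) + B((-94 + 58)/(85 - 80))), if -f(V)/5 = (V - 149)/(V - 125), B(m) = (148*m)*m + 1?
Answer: 2*sqrt(134666693)/265 ≈ 87.582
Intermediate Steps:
B(m) = 1 + 148*m**2 (B(m) = 148*m**2 + 1 = 1 + 148*m**2)
f(V) = -5*(-149 + V)/(-125 + V) (f(V) = -5*(V - 149)/(V - 125) = -5*(-149 + V)/(-125 + V))
sqrt(f(178) + B((-94 + 58)/(85 - 80))) = sqrt(5*(149 - 1*178)/(-125 + 178) + (1 + 148*((-94 + 58)/(85 - 80))**2)) = sqrt(5*(149 - 178)/53 + (1 + 148*(-36/5)**2)) = sqrt(5*(1/53)*(-29) + (1 + 148*(-36*1/5)**2)) = sqrt(-145/53 + (1 + 148*(-36/5)**2)) = sqrt(-145/53 + (1 + 148*(1296/25))) = sqrt(-145/53 + (1 + 191808/25)) = sqrt(-145/53 + 191833/25) = sqrt(10163524/1325) = 2*sqrt(134666693)/265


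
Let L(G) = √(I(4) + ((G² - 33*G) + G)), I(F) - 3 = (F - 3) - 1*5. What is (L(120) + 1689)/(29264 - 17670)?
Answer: 1689/11594 + √10559/11594 ≈ 0.15454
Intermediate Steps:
I(F) = -5 + F (I(F) = 3 + ((F - 3) - 1*5) = 3 + ((-3 + F) - 5) = 3 + (-8 + F) = -5 + F)
L(G) = √(-1 + G² - 32*G) (L(G) = √((-5 + 4) + ((G² - 33*G) + G)) = √(-1 + (G² - 32*G)) = √(-1 + G² - 32*G))
(L(120) + 1689)/(29264 - 17670) = (√(-1 + 120² - 32*120) + 1689)/(29264 - 17670) = (√(-1 + 14400 - 3840) + 1689)/11594 = (√10559 + 1689)*(1/11594) = (1689 + √10559)*(1/11594) = 1689/11594 + √10559/11594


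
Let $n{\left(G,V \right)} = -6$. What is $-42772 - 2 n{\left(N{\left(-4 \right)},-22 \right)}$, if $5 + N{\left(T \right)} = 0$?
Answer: $-42760$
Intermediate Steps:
$N{\left(T \right)} = -5$ ($N{\left(T \right)} = -5 + 0 = -5$)
$-42772 - 2 n{\left(N{\left(-4 \right)},-22 \right)} = -42772 - -12 = -42772 + 12 = -42760$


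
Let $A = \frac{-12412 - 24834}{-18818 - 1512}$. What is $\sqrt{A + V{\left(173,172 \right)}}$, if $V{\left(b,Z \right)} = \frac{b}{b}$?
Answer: $\frac{2 \sqrt{73157505}}{10165} \approx 1.6829$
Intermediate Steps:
$V{\left(b,Z \right)} = 1$
$A = \frac{18623}{10165}$ ($A = - \frac{37246}{-20330} = \left(-37246\right) \left(- \frac{1}{20330}\right) = \frac{18623}{10165} \approx 1.8321$)
$\sqrt{A + V{\left(173,172 \right)}} = \sqrt{\frac{18623}{10165} + 1} = \sqrt{\frac{28788}{10165}} = \frac{2 \sqrt{73157505}}{10165}$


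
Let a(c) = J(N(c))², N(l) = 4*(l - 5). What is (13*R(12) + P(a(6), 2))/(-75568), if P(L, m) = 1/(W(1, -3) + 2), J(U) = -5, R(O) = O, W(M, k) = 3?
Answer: -781/377840 ≈ -0.0020670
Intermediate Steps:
N(l) = -20 + 4*l (N(l) = 4*(-5 + l) = -20 + 4*l)
a(c) = 25 (a(c) = (-5)² = 25)
P(L, m) = ⅕ (P(L, m) = 1/(3 + 2) = 1/5 = ⅕)
(13*R(12) + P(a(6), 2))/(-75568) = (13*12 + ⅕)/(-75568) = (156 + ⅕)*(-1/75568) = (781/5)*(-1/75568) = -781/377840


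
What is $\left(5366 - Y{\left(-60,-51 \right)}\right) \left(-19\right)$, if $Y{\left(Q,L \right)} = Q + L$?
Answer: $-104063$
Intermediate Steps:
$Y{\left(Q,L \right)} = L + Q$
$\left(5366 - Y{\left(-60,-51 \right)}\right) \left(-19\right) = \left(5366 - \left(-51 - 60\right)\right) \left(-19\right) = \left(5366 - -111\right) \left(-19\right) = \left(5366 + 111\right) \left(-19\right) = 5477 \left(-19\right) = -104063$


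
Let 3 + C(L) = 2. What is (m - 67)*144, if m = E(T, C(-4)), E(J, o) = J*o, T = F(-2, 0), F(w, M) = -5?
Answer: -8928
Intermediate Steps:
T = -5
C(L) = -1 (C(L) = -3 + 2 = -1)
m = 5 (m = -5*(-1) = 5)
(m - 67)*144 = (5 - 67)*144 = -62*144 = -8928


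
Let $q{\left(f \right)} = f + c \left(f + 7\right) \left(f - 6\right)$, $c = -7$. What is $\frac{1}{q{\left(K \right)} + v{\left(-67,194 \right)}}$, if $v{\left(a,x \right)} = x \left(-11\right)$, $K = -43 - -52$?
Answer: $- \frac{1}{2461} \approx -0.00040634$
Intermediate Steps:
$K = 9$ ($K = -43 + 52 = 9$)
$v{\left(a,x \right)} = - 11 x$
$q{\left(f \right)} = f - 7 \left(-6 + f\right) \left(7 + f\right)$ ($q{\left(f \right)} = f - 7 \left(f + 7\right) \left(f - 6\right) = f - 7 \left(7 + f\right) \left(-6 + f\right) = f - 7 \left(-6 + f\right) \left(7 + f\right)$)
$\frac{1}{q{\left(K \right)} + v{\left(-67,194 \right)}} = \frac{1}{\left(294 - 7 \cdot 9^{2} - 54\right) - 2134} = \frac{1}{\left(294 - 567 - 54\right) - 2134} = \frac{1}{-327 - 2134} = \frac{1}{-2461} = - \frac{1}{2461}$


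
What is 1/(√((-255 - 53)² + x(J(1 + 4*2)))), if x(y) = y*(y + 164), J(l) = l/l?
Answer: √95029/95029 ≈ 0.0032439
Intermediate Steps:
J(l) = 1
x(y) = y*(164 + y)
1/(√((-255 - 53)² + x(J(1 + 4*2)))) = 1/(√((-255 - 53)² + 1*(164 + 1))) = 1/(√((-308)² + 1*165)) = 1/(√(94864 + 165)) = 1/(√95029) = √95029/95029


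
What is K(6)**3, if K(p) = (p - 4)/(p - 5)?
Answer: 8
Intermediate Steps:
K(p) = (-4 + p)/(-5 + p)
K(6)**3 = ((-4 + 6)/(-5 + 6))**3 = (2/1)**3 = (1*2)**3 = 2**3 = 8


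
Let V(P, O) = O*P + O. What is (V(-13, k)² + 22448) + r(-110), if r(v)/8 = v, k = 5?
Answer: 25168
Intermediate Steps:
r(v) = 8*v
V(P, O) = O + O*P
(V(-13, k)² + 22448) + r(-110) = ((5*(1 - 13))² + 22448) + 8*(-110) = ((5*(-12))² + 22448) - 880 = ((-60)² + 22448) - 880 = (3600 + 22448) - 880 = 26048 - 880 = 25168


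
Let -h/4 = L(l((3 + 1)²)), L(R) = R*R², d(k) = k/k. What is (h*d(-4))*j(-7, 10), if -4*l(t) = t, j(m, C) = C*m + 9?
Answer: -15616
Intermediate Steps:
j(m, C) = 9 + C*m
l(t) = -t/4
d(k) = 1
L(R) = R³
h = 256 (h = -4*(-(3 + 1)⁶/64) = -4*(-¼*4²)³ = -4*(-¼*16)³ = -4*(-4)³ = -4*(-64) = 256)
(h*d(-4))*j(-7, 10) = (256*1)*(9 + 10*(-7)) = 256*(9 - 70) = 256*(-61) = -15616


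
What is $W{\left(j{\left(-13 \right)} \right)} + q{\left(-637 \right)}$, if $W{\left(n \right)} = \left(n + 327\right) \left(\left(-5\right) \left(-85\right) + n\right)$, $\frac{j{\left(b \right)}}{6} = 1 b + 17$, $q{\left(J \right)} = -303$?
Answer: $157296$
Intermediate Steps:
$j{\left(b \right)} = 102 + 6 b$ ($j{\left(b \right)} = 6 \left(1 b + 17\right) = 6 \left(b + 17\right) = 6 \left(17 + b\right) = 102 + 6 b$)
$W{\left(n \right)} = \left(327 + n\right) \left(425 + n\right)$
$W{\left(j{\left(-13 \right)} \right)} + q{\left(-637 \right)} = \left(138975 + \left(102 + 6 \left(-13\right)\right)^{2} + 752 \left(102 + 6 \left(-13\right)\right)\right) - 303 = \left(138975 + \left(102 - 78\right)^{2} + 752 \left(102 - 78\right)\right) - 303 = \left(138975 + 24^{2} + 752 \cdot 24\right) - 303 = \left(138975 + 576 + 18048\right) - 303 = 157599 - 303 = 157296$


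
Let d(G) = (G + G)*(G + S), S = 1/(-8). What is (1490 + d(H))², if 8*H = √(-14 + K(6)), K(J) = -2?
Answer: 141991055/64 - 2979*I/8 ≈ 2.2186e+6 - 372.38*I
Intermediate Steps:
S = -⅛ ≈ -0.12500
H = I/2 (H = √(-14 - 2)/8 = √(-16)/8 = (4*I)/8 = I/2 ≈ 0.5*I)
d(G) = 2*G*(-⅛ + G) (d(G) = (G + G)*(G - ⅛) = (2*G)*(-⅛ + G) = 2*G*(-⅛ + G))
(1490 + d(H))² = (1490 + (I/2)*(-1 + 8*(I/2))/4)² = (1490 + (I/2)*(-1 + 4*I)/4)² = (1490 + I*(-1 + 4*I)/8)²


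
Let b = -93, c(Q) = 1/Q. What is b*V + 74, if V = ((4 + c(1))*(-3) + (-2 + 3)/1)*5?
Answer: 6584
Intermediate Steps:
c(Q) = 1/Q
V = -70 (V = ((4 + 1/1)*(-3) + (-2 + 3)/1)*5 = ((4 + 1)*(-3) + 1*1)*5 = (5*(-3) + 1)*5 = (-15 + 1)*5 = -14*5 = -70)
b*V + 74 = -93*(-70) + 74 = 6510 + 74 = 6584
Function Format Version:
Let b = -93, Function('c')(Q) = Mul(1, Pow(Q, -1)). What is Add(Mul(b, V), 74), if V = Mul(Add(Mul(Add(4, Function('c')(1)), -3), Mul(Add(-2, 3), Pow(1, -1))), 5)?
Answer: 6584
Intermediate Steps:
Function('c')(Q) = Pow(Q, -1)
V = -70 (V = Mul(Add(Mul(Add(4, Pow(1, -1)), -3), Mul(Add(-2, 3), Pow(1, -1))), 5) = Mul(Add(Mul(Add(4, 1), -3), Mul(1, 1)), 5) = Mul(Add(Mul(5, -3), 1), 5) = Mul(Add(-15, 1), 5) = Mul(-14, 5) = -70)
Add(Mul(b, V), 74) = Add(Mul(-93, -70), 74) = Add(6510, 74) = 6584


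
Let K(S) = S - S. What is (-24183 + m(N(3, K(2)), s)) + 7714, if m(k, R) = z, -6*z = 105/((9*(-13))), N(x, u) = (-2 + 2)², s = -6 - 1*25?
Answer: -3853711/234 ≈ -16469.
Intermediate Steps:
s = -31 (s = -6 - 25 = -31)
K(S) = 0
N(x, u) = 0 (N(x, u) = 0² = 0)
z = 35/234 (z = -35/(2*(9*(-13))) = -35/(2*(-117)) = -35*(-1)/(2*117) = -⅙*(-35/39) = 35/234 ≈ 0.14957)
m(k, R) = 35/234
(-24183 + m(N(3, K(2)), s)) + 7714 = (-24183 + 35/234) + 7714 = -5658787/234 + 7714 = -3853711/234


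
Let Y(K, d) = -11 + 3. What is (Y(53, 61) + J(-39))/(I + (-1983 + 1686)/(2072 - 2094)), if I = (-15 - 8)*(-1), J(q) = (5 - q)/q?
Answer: -712/2847 ≈ -0.25009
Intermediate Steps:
J(q) = (5 - q)/q
Y(K, d) = -8
I = 23 (I = -23*(-1) = 23)
(Y(53, 61) + J(-39))/(I + (-1983 + 1686)/(2072 - 2094)) = (-8 + (5 - 1*(-39))/(-39))/(23 + (-1983 + 1686)/(2072 - 2094)) = (-8 - (5 + 39)/39)/(23 - 297/(-22)) = (-8 - 1/39*44)/(23 - 297*(-1/22)) = (-8 - 44/39)/(23 + 27/2) = -356/(39*73/2) = -356/39*2/73 = -712/2847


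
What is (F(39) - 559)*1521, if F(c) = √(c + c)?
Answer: -850239 + 1521*√78 ≈ -8.3681e+5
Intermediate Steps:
F(c) = √2*√c (F(c) = √(2*c) = √2*√c)
(F(39) - 559)*1521 = (√2*√39 - 559)*1521 = (√78 - 559)*1521 = (-559 + √78)*1521 = -850239 + 1521*√78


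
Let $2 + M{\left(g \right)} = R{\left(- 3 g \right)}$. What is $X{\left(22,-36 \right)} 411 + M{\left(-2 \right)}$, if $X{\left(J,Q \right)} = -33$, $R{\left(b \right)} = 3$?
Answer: $-13562$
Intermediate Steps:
$M{\left(g \right)} = 1$ ($M{\left(g \right)} = -2 + 3 = 1$)
$X{\left(22,-36 \right)} 411 + M{\left(-2 \right)} = \left(-33\right) 411 + 1 = -13563 + 1 = -13562$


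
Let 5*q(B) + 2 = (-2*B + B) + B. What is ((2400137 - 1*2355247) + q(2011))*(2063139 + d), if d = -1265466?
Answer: 179036109504/5 ≈ 3.5807e+10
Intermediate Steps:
q(B) = -2/5 (q(B) = -2/5 + ((-2*B + B) + B)/5 = -2/5 + (-B + B)/5 = -2/5 + (1/5)*0 = -2/5 + 0 = -2/5)
((2400137 - 1*2355247) + q(2011))*(2063139 + d) = ((2400137 - 1*2355247) - 2/5)*(2063139 - 1265466) = ((2400137 - 2355247) - 2/5)*797673 = (44890 - 2/5)*797673 = (224448/5)*797673 = 179036109504/5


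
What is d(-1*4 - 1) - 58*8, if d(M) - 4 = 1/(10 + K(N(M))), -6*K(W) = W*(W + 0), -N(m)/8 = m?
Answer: -354203/770 ≈ -460.00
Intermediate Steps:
N(m) = -8*m
K(W) = -W**2/6 (K(W) = -W*(W + 0)/6 = -W*W/6 = -W**2/6)
d(M) = 4 + 1/(10 - 32*M**2/3) (d(M) = 4 + 1/(10 - 64*M**2/6) = 4 + 1/(10 - 32*M**2/3))
d(-1*4 - 1) - 58*8 = (-123 + 128*(-1*4 - 1)**2)/(2*(-15 + 16*(-1*4 - 1)**2)) - 58*8 = (-123 + 128*(-4 - 1)**2)/(2*(-15 + 16*(-4 - 1)**2)) - 464 = (-123 + 128*(-5)**2)/(2*(-15 + 16*(-5)**2)) - 464 = (-123 + 128*25)/(2*(-15 + 16*25)) - 464 = (-123 + 3200)/(2*(-15 + 400)) - 464 = (1/2)*3077/385 - 464 = (1/2)*(1/385)*3077 - 464 = 3077/770 - 464 = -354203/770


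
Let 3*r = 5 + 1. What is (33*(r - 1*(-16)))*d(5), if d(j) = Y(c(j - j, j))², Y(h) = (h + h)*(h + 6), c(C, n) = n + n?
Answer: 60825600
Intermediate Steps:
c(C, n) = 2*n
r = 2 (r = (5 + 1)/3 = (⅓)*6 = 2)
Y(h) = 2*h*(6 + h) (Y(h) = (2*h)*(6 + h) = 2*h*(6 + h))
d(j) = 16*j²*(6 + 2*j)² (d(j) = (2*(2*j)*(6 + 2*j))² = (4*j*(6 + 2*j))² = 16*j²*(6 + 2*j)²)
(33*(r - 1*(-16)))*d(5) = (33*(2 - 1*(-16)))*(64*5²*(3 + 5)²) = (33*(2 + 16))*(64*25*8²) = (33*18)*(64*25*64) = 594*102400 = 60825600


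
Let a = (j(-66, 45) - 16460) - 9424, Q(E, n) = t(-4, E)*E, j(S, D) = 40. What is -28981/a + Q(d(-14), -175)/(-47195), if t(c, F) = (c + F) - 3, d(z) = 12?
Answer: 273241531/243941516 ≈ 1.1201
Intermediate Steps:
t(c, F) = -3 + F + c (t(c, F) = (F + c) - 3 = -3 + F + c)
Q(E, n) = E*(-7 + E) (Q(E, n) = (-3 + E - 4)*E = (-7 + E)*E = E*(-7 + E))
a = -25844 (a = (40 - 16460) - 9424 = -16420 - 9424 = -25844)
-28981/a + Q(d(-14), -175)/(-47195) = -28981/(-25844) + (12*(-7 + 12))/(-47195) = -28981*(-1/25844) + (12*5)*(-1/47195) = 28981/25844 + 60*(-1/47195) = 28981/25844 - 12/9439 = 273241531/243941516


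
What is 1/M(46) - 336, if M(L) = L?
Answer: -15455/46 ≈ -335.98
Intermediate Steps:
1/M(46) - 336 = 1/46 - 336 = -15455/46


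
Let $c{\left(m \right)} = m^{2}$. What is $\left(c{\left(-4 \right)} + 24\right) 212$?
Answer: $8480$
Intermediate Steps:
$\left(c{\left(-4 \right)} + 24\right) 212 = \left(\left(-4\right)^{2} + 24\right) 212 = \left(16 + 24\right) 212 = 40 \cdot 212 = 8480$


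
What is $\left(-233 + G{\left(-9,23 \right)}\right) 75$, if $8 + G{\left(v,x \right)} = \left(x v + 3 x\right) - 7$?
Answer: $-28950$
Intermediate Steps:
$G{\left(v,x \right)} = -15 + 3 x + v x$ ($G{\left(v,x \right)} = -8 - \left(7 - 3 x - x v\right) = -8 - \left(7 - 3 x - v x\right) = -8 + \left(-7 + 3 x + v x\right) = -15 + 3 x + v x$)
$\left(-233 + G{\left(-9,23 \right)}\right) 75 = \left(-233 - 153\right) 75 = \left(-386\right) 75 = -28950$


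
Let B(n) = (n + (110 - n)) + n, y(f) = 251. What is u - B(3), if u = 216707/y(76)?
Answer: 188344/251 ≈ 750.37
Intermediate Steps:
B(n) = 110 + n
u = 216707/251 ≈ 863.38
u - B(3) = 216707/251 - (110 + 3) = 216707/251 - 1*113 = 216707/251 - 113 = 188344/251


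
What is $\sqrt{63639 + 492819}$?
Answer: $\sqrt{556458} \approx 745.96$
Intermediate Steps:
$\sqrt{63639 + 492819} = \sqrt{556458}$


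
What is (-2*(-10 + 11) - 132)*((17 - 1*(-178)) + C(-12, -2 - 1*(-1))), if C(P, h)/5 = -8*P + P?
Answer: -82410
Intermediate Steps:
C(P, h) = -35*P (C(P, h) = 5*(-8*P + P) = 5*(-7*P) = -35*P)
(-2*(-10 + 11) - 132)*((17 - 1*(-178)) + C(-12, -2 - 1*(-1))) = (-2*(-10 + 11) - 132)*((17 - 1*(-178)) - 35*(-12)) = (-2*1 - 132)*((17 + 178) + 420) = (-2 - 132)*(195 + 420) = -134*615 = -82410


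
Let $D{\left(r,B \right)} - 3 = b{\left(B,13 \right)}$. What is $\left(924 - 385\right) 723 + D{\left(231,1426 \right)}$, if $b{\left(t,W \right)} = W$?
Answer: $389713$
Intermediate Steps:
$D{\left(r,B \right)} = 16$ ($D{\left(r,B \right)} = 3 + 13 = 16$)
$\left(924 - 385\right) 723 + D{\left(231,1426 \right)} = \left(924 - 385\right) 723 + 16 = 539 \cdot 723 + 16 = 389697 + 16 = 389713$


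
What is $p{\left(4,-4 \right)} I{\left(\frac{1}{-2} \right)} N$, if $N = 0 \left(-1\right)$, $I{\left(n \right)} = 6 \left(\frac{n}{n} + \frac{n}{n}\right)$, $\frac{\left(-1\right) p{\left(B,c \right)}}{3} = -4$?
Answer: $0$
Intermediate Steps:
$p{\left(B,c \right)} = 12$ ($p{\left(B,c \right)} = \left(-3\right) \left(-4\right) = 12$)
$I{\left(n \right)} = 12$ ($I{\left(n \right)} = 6 \left(1 + 1\right) = 6 \cdot 2 = 12$)
$N = 0$
$p{\left(4,-4 \right)} I{\left(\frac{1}{-2} \right)} N = 12 \cdot 12 \cdot 0 = 144 \cdot 0 = 0$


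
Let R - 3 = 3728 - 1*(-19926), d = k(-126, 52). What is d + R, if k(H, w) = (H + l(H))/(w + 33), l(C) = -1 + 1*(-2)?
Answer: 2010716/85 ≈ 23655.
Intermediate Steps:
l(C) = -3 (l(C) = -1 - 2 = -3)
k(H, w) = (-3 + H)/(33 + w) (k(H, w) = (H - 3)/(w + 33) = (-3 + H)/(33 + w))
d = -129/85 (d = (-3 - 126)/(33 + 52) = -129/85 ≈ -1.5176)
R = 23657 (R = 3 + (3728 - 1*(-19926)) = 3 + (3728 + 19926) = 3 + 23654 = 23657)
d + R = -129/85 + 23657 = 2010716/85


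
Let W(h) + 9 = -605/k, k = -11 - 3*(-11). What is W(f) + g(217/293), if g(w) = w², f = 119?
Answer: -6172799/171698 ≈ -35.951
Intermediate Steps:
k = 22 (k = -11 + 33 = 22)
W(h) = -73/2 (W(h) = -9 - 605/22 = -9 - 605*1/22 = -9 - 55/2 = -73/2)
W(f) + g(217/293) = -73/2 + (217/293)² = -73/2 + 47089/85849 = -6172799/171698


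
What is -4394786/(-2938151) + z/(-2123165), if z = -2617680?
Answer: 3404398985474/1247635873583 ≈ 2.7287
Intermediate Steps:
-4394786/(-2938151) + z/(-2123165) = -4394786/(-2938151) - 2617680/(-2123165) = -4394786*(-1/2938151) - 2617680*(-1/2123165) = 4394786/2938151 + 523536/424633 = 3404398985474/1247635873583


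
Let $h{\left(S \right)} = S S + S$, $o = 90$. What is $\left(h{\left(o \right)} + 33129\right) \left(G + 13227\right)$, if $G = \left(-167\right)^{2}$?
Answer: $1698872004$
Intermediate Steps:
$h{\left(S \right)} = S + S^{2}$ ($h{\left(S \right)} = S^{2} + S = S + S^{2}$)
$G = 27889$
$\left(h{\left(o \right)} + 33129\right) \left(G + 13227\right) = \left(90 \left(1 + 90\right) + 33129\right) \left(27889 + 13227\right) = \left(90 \cdot 91 + 33129\right) 41116 = \left(8190 + 33129\right) 41116 = 41319 \cdot 41116 = 1698872004$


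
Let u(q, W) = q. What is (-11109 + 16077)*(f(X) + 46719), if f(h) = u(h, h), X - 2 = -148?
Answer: 231374664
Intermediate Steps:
X = -146 (X = 2 - 148 = -146)
f(h) = h
(-11109 + 16077)*(f(X) + 46719) = (-11109 + 16077)*(-146 + 46719) = 4968*46573 = 231374664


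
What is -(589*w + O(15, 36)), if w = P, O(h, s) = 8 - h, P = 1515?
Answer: -892328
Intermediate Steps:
w = 1515
-(589*w + O(15, 36)) = -(589*1515 + (8 - 1*15)) = -(892335 + (8 - 15)) = -(892335 - 7) = -1*892328 = -892328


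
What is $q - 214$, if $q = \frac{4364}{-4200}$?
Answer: $- \frac{225791}{1050} \approx -215.04$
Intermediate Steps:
$q = - \frac{1091}{1050}$ ($q = 4364 \left(- \frac{1}{4200}\right) = - \frac{1091}{1050} \approx -1.039$)
$q - 214 = - \frac{1091}{1050} - 214 = - \frac{225791}{1050}$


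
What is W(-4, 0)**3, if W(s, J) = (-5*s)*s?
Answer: -512000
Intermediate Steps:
W(s, J) = -5*s**2
W(-4, 0)**3 = (-5*(-4)**2)**3 = (-5*16)**3 = (-80)**3 = -512000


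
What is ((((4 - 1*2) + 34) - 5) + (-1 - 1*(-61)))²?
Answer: 8281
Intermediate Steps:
((((4 - 1*2) + 34) - 5) + (-1 - 1*(-61)))² = ((((4 - 2) + 34) - 5) + (-1 + 61))² = (((2 + 34) - 5) + 60)² = ((36 - 5) + 60)² = (31 + 60)² = 91² = 8281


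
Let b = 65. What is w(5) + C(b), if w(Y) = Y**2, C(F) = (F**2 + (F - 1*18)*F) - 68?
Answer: 7237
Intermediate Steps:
C(F) = -68 + F**2 + F*(-18 + F) (C(F) = (F**2 + (F - 18)*F) - 68 = (F**2 + (-18 + F)*F) - 68 = (F**2 + F*(-18 + F)) - 68 = -68 + F**2 + F*(-18 + F))
w(5) + C(b) = 5**2 + (-68 - 18*65 + 2*65**2) = 25 + (-68 - 1170 + 2*4225) = 25 + (-68 - 1170 + 8450) = 25 + 7212 = 7237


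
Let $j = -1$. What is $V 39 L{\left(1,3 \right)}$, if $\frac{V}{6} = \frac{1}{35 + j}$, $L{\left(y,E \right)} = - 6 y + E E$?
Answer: $\frac{351}{17} \approx 20.647$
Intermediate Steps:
$L{\left(y,E \right)} = E^{2} - 6 y$ ($L{\left(y,E \right)} = - 6 y + E^{2} = E^{2} - 6 y$)
$V = \frac{3}{17}$ ($V = \frac{6}{35 - 1} = \frac{6}{34} = 6 \cdot \frac{1}{34} = \frac{3}{17} \approx 0.17647$)
$V 39 L{\left(1,3 \right)} = \frac{3}{17} \cdot 39 \left(3^{2} - 6\right) = \frac{117 \left(9 - 6\right)}{17} = \frac{117}{17} \cdot 3 = \frac{351}{17}$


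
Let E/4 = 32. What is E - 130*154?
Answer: -19892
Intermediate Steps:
E = 128 (E = 4*32 = 128)
E - 130*154 = 128 - 130*154 = 128 - 20020 = -19892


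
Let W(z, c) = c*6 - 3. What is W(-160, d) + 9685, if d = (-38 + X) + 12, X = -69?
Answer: 9112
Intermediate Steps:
d = -95 (d = (-38 - 69) + 12 = -107 + 12 = -95)
W(z, c) = -3 + 6*c (W(z, c) = 6*c - 3 = -3 + 6*c)
W(-160, d) + 9685 = (-3 + 6*(-95)) + 9685 = (-3 - 570) + 9685 = -573 + 9685 = 9112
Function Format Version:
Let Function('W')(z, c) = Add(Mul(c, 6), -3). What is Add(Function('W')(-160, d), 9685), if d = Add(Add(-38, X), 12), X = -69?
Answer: 9112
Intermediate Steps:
d = -95 (d = Add(Add(-38, -69), 12) = Add(-107, 12) = -95)
Function('W')(z, c) = Add(-3, Mul(6, c)) (Function('W')(z, c) = Add(Mul(6, c), -3) = Add(-3, Mul(6, c)))
Add(Function('W')(-160, d), 9685) = Add(Add(-3, Mul(6, -95)), 9685) = Add(Add(-3, -570), 9685) = Add(-573, 9685) = 9112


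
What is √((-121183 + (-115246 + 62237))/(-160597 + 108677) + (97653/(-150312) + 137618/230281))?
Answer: 7*√23623056094292689262404990/18720403740940 ≈ 1.8174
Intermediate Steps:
√((-121183 + (-115246 + 62237))/(-160597 + 108677) + (97653/(-150312) + 137618/230281)) = √((-121183 - 53009)/(-51920) + (97653*(-1/150312) + 137618*(1/230281))) = √(-174192*(-1/51920) + (-32551/50104 + 137618/230281)) = √(10887/3245 - 600664559/11537999224) = √(123665041057733/37440807481880) = 7*√23623056094292689262404990/18720403740940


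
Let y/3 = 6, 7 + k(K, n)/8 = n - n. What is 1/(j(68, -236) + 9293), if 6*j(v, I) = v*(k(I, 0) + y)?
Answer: 3/26587 ≈ 0.00011284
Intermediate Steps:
k(K, n) = -56 (k(K, n) = -56 + 8*(n - n) = -56 + 8*0 = -56 + 0 = -56)
y = 18 (y = 3*6 = 18)
j(v, I) = -19*v/3 (j(v, I) = (v*(-56 + 18))/6 = (v*(-38))/6 = (-38*v)/6 = -19*v/3)
1/(j(68, -236) + 9293) = 1/(-19/3*68 + 9293) = 1/(-1292/3 + 9293) = 1/(26587/3) = 3/26587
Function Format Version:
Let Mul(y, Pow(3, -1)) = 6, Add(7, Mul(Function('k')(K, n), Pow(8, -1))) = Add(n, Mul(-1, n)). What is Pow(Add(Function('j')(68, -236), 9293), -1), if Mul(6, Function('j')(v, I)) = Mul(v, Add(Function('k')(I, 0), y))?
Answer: Rational(3, 26587) ≈ 0.00011284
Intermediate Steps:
Function('k')(K, n) = -56 (Function('k')(K, n) = Add(-56, Mul(8, Add(n, Mul(-1, n)))) = Add(-56, Mul(8, 0)) = Add(-56, 0) = -56)
y = 18 (y = Mul(3, 6) = 18)
Function('j')(v, I) = Mul(Rational(-19, 3), v) (Function('j')(v, I) = Mul(Rational(1, 6), Mul(v, Add(-56, 18))) = Mul(Rational(1, 6), Mul(v, -38)) = Mul(Rational(1, 6), Mul(-38, v)) = Mul(Rational(-19, 3), v))
Pow(Add(Function('j')(68, -236), 9293), -1) = Pow(Add(Mul(Rational(-19, 3), 68), 9293), -1) = Pow(Add(Rational(-1292, 3), 9293), -1) = Pow(Rational(26587, 3), -1) = Rational(3, 26587)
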